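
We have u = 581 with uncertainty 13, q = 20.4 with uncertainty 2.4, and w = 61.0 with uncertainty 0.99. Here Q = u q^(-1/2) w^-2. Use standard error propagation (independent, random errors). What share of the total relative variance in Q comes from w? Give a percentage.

21.0%

(δQ/Q)² = (1·δu/u)² + (−½·δq/q)² + (-2·δw/w)²
  u term: (1×0.0224)² = 0.000501
  q term: (-0.5×0.118)² = 0.00346
  w term: (-2×0.0162)² = 0.00105
Total = 0.00501. Share from w = 0.00105/0.00501 = 0.210.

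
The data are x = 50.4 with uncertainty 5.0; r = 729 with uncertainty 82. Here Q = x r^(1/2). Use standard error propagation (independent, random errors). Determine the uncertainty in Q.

155

Each factor contributes (exponent × relative error)² to (δQ/Q)²:
  (1·δx/x)² = (1×0.0992)² = 0.00984;  (½·δr/r)² = (0.5×0.112)² = 0.00316
δQ/Q = √(0.0130) = 0.114
Q = 1360, so δQ = 0.114 × 1360 = 155.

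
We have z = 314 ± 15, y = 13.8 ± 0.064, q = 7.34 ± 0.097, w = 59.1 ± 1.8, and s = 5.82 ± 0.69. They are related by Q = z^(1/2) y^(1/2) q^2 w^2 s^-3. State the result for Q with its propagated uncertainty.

62800 ± 22800

For a monomial Q ∝ z^(1/2), y^(1/2), q^2, w^2, s^-3, fractional errors add in quadrature:
  (½·δz/z)² = (0.5×0.0478)² = 0.000571;  (½·δy/y)² = (0.5×0.00464)² = 5.38e-06;  (2·δq/q)² = (2×0.0132)² = 0.000699;  (2·δw/w)² = (2×0.0305)² = 0.00371;  (-3·δs/s)² = (-3×0.119)² = 0.127
δQ/Q = √(0.131) = 0.363
Q = 62800, so δQ = 0.363 × 62800 = 22800.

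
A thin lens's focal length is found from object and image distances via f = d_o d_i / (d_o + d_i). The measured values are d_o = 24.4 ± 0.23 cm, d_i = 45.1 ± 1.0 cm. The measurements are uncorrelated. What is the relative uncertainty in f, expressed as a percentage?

0.990%

∂f/∂d_o = (d_i/(d_o+d_i))² = 0.421;  ∂f/∂d_i = (d_o/(d_o+d_i))² = 0.123
δf = √((∂f/∂d_o · δd_o)² + (∂f/∂d_i · δd_i)²) = √(0.00938 + 0.0152) = 0.157 cm
f = 15.8 cm, so δf/f = 0.157/15.8 = 0.00990.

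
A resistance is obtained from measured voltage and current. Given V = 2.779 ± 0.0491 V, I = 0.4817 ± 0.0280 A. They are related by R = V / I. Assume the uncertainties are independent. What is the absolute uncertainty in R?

For a monomial R ∝ V, I^-1, fractional errors add in quadrature:
  (1·δV/V)² = (1×0.0177)² = 0.000312;  (-1·δI/I)² = (-1×0.0581)² = 0.00338
δR/R = √(0.00369) = 0.0608
R = 5.769 Ω, so δR = 0.0608 × 5.769 = 0.350 Ω.

0.350 Ω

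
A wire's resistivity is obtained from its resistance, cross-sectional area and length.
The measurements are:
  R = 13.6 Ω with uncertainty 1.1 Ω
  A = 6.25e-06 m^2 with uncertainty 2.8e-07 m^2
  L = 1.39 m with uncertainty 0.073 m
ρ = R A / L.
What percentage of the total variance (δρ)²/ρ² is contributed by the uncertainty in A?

(δρ/ρ)² = (1·δR/R)² + (1·δA/A)² + (-1·δL/L)²
  R term: (1×0.0809)² = 0.00654
  A term: (1×0.0448)² = 0.00201
  L term: (-1×0.0525)² = 0.00276
Total = 0.0113. Share from A = 0.00201/0.0113 = 0.178.

17.8%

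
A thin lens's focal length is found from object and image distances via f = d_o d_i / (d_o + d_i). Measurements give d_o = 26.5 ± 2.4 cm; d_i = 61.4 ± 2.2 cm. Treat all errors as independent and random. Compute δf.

∂f/∂d_o = (d_i/(d_o+d_i))² = 0.488;  ∂f/∂d_i = (d_o/(d_o+d_i))² = 0.0909
δf = √((∂f/∂d_o · δd_o)² + (∂f/∂d_i · δd_i)²) = √(1.37 + 0.0400) = 1.19 cm

1.19 cm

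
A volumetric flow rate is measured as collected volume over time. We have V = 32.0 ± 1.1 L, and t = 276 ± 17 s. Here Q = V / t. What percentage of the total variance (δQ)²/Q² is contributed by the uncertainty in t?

(δQ/Q)² = (1·δV/V)² + (-1·δt/t)²
  V term: (1×0.0344)² = 0.00118
  t term: (-1×0.0616)² = 0.00379
Total = 0.00498. Share from t = 0.00379/0.00498 = 0.763.

76.3%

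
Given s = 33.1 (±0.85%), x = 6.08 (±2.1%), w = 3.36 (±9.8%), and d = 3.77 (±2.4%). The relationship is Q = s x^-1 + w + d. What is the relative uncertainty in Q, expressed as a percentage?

2.89%

Let p = s·x^-1 = 5.44. δp/p = √((1·δs/s)² + (-1·δx/x)²) = √(7.23e-05 + 0.000441) = 0.0227, so δp = 0.123.
Q = p + w + d: δQ = √(δp² + δw² + δd²) = √(0.0152 + 0.108 + 0.00819) = 0.363
Q = 12.6, so δQ/Q = 0.363/12.6 = 0.0289.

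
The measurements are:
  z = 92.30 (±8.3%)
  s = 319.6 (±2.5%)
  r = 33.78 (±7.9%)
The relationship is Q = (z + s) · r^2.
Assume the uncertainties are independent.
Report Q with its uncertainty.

470000 ± 75300

Let u = z + s = 411.9. δu = √(δz² + δs²) = √(58.7 + 63.8) = 11.1, so δu/u = 0.0269.
Q is then a monomial in u, r:
δQ/Q = √((δu/u)² + (2·δr/r)²) = √(0.000722 + 0.0250) = 0.160
Q = 470000, so δQ = 0.160 × 470000 = 75300.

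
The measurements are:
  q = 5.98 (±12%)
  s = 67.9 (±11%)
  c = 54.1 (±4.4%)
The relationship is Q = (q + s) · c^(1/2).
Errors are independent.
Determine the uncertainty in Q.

56.5

Let u = q + s = 73.9. δu = √(δq² + δs²) = √(0.515 + 55.8) = 7.50, so δu/u = 0.102.
Q is then a monomial in u, c:
δQ/Q = √((δu/u)² + (½·δc/c)²) = √(0.0103 + 0.000484) = 0.104
Q = 543, so δQ = 0.104 × 543 = 56.5.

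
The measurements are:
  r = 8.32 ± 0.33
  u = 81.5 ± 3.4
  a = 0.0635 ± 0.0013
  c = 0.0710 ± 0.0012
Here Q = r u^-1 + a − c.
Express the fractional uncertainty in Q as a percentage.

Let p = r·u^-1 = 0.102. δp/p = √((1·δr/r)² + (-1·δu/u)²) = √(0.00157 + 0.00174) = 0.0576, so δp = 0.00588.
Q = p + a − c: δQ = √(δp² + δa² + δc²) = √(3.45e-05 + 1.69e-06 + 1.44e-06) = 0.00614
Q = 0.0946, so δQ/Q = 0.00614/0.0946 = 0.0649.

6.49%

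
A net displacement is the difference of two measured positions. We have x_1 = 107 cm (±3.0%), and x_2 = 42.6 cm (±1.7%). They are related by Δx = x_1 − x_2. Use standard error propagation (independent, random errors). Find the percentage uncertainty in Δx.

For a sum/difference, combine absolute errors in quadrature:
  (δx_1)² = 10.3;  (δx_2)² = 0.524
δΔx = √(10.8) = 3.29 cm
Δx = 64.4 cm, so δΔx/Δx = 3.29/64.4 = 0.0511.

5.11%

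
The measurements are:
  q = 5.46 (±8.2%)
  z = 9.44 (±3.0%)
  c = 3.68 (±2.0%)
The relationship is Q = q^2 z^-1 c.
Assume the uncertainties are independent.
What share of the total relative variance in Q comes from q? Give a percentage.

95.4%

(δQ/Q)² = (2·δq/q)² + (-1·δz/z)² + (1·δc/c)²
  q term: (2×0.0820)² = 0.0269
  z term: (-1×0.0300)² = 0.000900
  c term: (1×0.0200)² = 0.000400
Total = 0.0282. Share from q = 0.0269/0.0282 = 0.954.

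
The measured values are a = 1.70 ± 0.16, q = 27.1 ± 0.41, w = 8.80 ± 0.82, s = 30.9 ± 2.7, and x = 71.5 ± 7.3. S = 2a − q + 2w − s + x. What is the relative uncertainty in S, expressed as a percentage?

For a sum/difference, combine absolute errors in quadrature:
  (2·δa)² = 0.102;  (δq)² = 0.168;  (2·δw)² = 2.69;  (δs)² = 7.29;  (δx)² = 53.3
δS = √(63.5) = 7.97
S = 34.5, so δS/S = 7.97/34.5 = 0.231.

23.1%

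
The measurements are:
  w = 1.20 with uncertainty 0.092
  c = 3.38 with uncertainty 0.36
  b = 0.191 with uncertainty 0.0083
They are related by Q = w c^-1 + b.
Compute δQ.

0.0473

Let p = w·c^-1 = 0.355. δp/p = √((1·δw/w)² + (-1·δc/c)²) = √(0.00588 + 0.0113) = 0.131, so δp = 0.0466.
Q = p + b: δQ = √(δp² + δb²) = √(0.00217 + 6.89e-05) = 0.0473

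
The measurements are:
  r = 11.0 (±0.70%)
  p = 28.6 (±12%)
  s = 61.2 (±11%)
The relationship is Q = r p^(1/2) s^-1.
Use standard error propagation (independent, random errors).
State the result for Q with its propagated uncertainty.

0.961 ± 0.121

Q is a product of powers, so relative uncertainties combine in quadrature:
  (1·δr/r)² = (1×0.00700)² = 4.9e-05;  (½·δp/p)² = (0.5×0.120)² = 0.00360;  (-1·δs/s)² = (-1×0.110)² = 0.0121
δQ/Q = √(0.0157) = 0.125
Q = 0.961, so δQ = 0.125 × 0.961 = 0.121.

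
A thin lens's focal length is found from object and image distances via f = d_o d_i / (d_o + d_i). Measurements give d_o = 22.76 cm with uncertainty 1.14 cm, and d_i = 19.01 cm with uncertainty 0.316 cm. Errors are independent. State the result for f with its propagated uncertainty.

∂f/∂d_o = (d_i/(d_o+d_i))² = 0.207;  ∂f/∂d_i = (d_o/(d_o+d_i))² = 0.297
δf = √((∂f/∂d_o · δd_o)² + (∂f/∂d_i · δd_i)²) = √(0.0558 + 0.00880) = 0.254 cm
f = 10.36 cm.

10.36 ± 0.254 cm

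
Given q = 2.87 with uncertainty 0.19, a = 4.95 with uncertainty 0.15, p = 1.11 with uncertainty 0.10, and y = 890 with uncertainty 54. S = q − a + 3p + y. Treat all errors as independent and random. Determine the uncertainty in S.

For a sum/difference, combine absolute errors in quadrature:
  (δq)² = 0.0361;  (δa)² = 0.0225;  (3·δp)² = 0.0900;  (δy)² = 2920
δS = √(2920) = 54.0

54.0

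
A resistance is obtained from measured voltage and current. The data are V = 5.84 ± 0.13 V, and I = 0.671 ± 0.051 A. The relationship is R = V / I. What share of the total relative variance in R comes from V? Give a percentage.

7.90%

(δR/R)² = (1·δV/V)² + (-1·δI/I)²
  V term: (1×0.0223)² = 0.000496
  I term: (-1×0.0760)² = 0.00578
Total = 0.00627. Share from V = 0.000496/0.00627 = 0.0790.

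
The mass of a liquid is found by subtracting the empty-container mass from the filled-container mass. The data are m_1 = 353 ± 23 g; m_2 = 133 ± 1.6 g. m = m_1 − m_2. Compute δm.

23.1 g

Absolute uncertainties add in quadrature for a linear combination:
  (δm_1)² = 529;  (δm_2)² = 2.56
δm = √(532) = 23.1 g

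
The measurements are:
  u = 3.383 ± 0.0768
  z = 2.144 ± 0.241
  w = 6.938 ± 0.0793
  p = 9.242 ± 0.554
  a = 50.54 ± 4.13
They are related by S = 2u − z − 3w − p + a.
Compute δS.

S is a linear combination, so absolute uncertainties add in quadrature:
  (2·δu)² = 0.0236;  (δz)² = 0.0581;  (3·δw)² = 0.0566;  (δp)² = 0.307;  (δa)² = 17.1
δS = √(17.5) = 4.18

4.18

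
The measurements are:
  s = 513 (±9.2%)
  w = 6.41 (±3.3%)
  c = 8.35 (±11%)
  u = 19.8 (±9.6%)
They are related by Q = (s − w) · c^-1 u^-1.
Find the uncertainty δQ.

Let h = s − w = 507. δh = √(δs² + δw²) = √(2230 + 0.0447) = 47.2, so δh/h = 0.0932.
Q is then a monomial in h, c, u:
δQ/Q = √((δh/h)² + (-1·δc/c)² + (-1·δu/u)²) = √(0.00868 + 0.0121 + 0.00922) = 0.173
Q = 3.06, so δQ = 0.173 × 3.06 = 0.531.

0.531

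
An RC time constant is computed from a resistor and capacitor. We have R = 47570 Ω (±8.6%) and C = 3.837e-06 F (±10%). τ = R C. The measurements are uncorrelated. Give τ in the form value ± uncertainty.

0.1825 ± 0.0241 s

For a monomial τ ∝ R, C, fractional errors add in quadrature:
  (1·δR/R)² = (1×0.0860)² = 0.00740;  (1·δC/C)² = (1×0.100)² = 0.0100
δτ/τ = √(0.0174) = 0.132
τ = 0.1825 s, so δτ = 0.132 × 0.1825 = 0.0241 s.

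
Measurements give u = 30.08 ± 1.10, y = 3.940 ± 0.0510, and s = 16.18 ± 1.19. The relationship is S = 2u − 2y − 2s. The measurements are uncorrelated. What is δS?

3.24

S is a linear combination, so absolute uncertainties add in quadrature:
  (2·δu)² = 4.84;  (2·δy)² = 0.0104;  (2·δs)² = 5.66
δS = √(10.5) = 3.24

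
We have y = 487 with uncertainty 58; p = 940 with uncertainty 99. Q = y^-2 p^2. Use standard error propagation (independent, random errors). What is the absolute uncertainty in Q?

1.18

Since Q is a product/quotient, work with relative uncertainties:
  (-2·δy/y)² = (-2×0.119)² = 0.0567;  (2·δp/p)² = (2×0.105)² = 0.0444
δQ/Q = √(0.101) = 0.318
Q = 3.73, so δQ = 0.318 × 3.73 = 1.18.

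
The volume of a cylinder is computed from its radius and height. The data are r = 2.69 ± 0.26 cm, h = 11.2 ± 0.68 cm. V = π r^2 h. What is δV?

51.6 cm^3

V is a product of powers, so relative uncertainties combine in quadrature:
  (2·δr/r)² = (2×0.0967)² = 0.0374;  (1·δh/h)² = (1×0.0607)² = 0.00369
δV/V = √(0.0411) = 0.203
V = 255 cm^3, so δV = 0.203 × 255 = 51.6 cm^3.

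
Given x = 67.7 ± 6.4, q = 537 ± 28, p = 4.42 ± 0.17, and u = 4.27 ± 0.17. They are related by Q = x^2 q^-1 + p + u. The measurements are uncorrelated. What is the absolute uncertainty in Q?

Let w = x^2·q^-1 = 8.53. δw/w = √((2·δx/x)² + (-1·δq/q)²) = √(0.0357 + 0.00272) = 0.196, so δw = 1.67.
Q = w + p + u: δQ = √(δw² + δp² + δu²) = √(2.80 + 0.0289 + 0.0289) = 1.69

1.69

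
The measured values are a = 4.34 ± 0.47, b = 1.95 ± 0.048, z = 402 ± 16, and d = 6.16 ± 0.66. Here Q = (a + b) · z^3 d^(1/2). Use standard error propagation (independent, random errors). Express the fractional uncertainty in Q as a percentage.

15.1%

Let u = a + b = 6.29. δu = √(δa² + δb²) = √(0.221 + 0.00230) = 0.472, so δu/u = 0.0751.
Q is then a monomial in u, z, d:
δQ/Q = √((δu/u)² + (3·δz/z)² + (½·δd/d)²) = √(0.00564 + 0.0143 + 0.00287) = 0.151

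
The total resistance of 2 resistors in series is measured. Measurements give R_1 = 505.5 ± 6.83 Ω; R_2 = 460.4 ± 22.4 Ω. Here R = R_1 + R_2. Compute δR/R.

0.0242

R is a linear combination, so absolute uncertainties add in quadrature:
  (δR_1)² = 46.6;  (δR_2)² = 502
δR = √(548) = 23.4 Ω
R = 965.9 Ω, so δR/R = 23.4/965.9 = 0.0242.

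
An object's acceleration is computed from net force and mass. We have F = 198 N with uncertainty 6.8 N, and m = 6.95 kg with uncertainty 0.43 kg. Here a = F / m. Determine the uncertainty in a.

2.02 m/s^2

a is a product of powers, so relative uncertainties combine in quadrature:
  (1·δF/F)² = (1×0.0343)² = 0.00118;  (-1·δm/m)² = (-1×0.0619)² = 0.00383
δa/a = √(0.00501) = 0.0708
a = 28.5 m/s^2, so δa = 0.0708 × 28.5 = 2.02 m/s^2.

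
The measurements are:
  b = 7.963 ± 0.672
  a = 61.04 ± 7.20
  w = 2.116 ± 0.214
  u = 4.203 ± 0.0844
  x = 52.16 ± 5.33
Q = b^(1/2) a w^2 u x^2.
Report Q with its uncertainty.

Relative error in a monomial: (δQ/Q)² = Σ (nᵢ · δxᵢ/xᵢ)².
  (½·δb/b)² = (0.5×0.0844)² = 0.00178;  (1·δa/a)² = (1×0.118)² = 0.0139;  (2·δw/w)² = (2×0.101)² = 0.0409;  (1·δu/u)² = (1×0.0201)² = 0.000403;  (2·δx/x)² = (2×0.102)² = 0.0418
δQ/Q = √(0.0988) = 0.314
Q = 8.819e+06, so δQ = 0.314 × 8.819e+06 = 2.77e+06.

(8.819 ± 2.77) × 10^6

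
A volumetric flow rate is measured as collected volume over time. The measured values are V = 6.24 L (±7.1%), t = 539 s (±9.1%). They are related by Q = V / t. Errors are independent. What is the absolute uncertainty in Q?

Relative error in a monomial: (δQ/Q)² = Σ (nᵢ · δxᵢ/xᵢ)².
  (1·δV/V)² = (1×0.0710)² = 0.00504;  (-1·δt/t)² = (-1×0.0910)² = 0.00828
δQ/Q = √(0.0133) = 0.115
Q = 0.0116 L/s, so δQ = 0.115 × 0.0116 = 0.00134 L/s.

0.00134 L/s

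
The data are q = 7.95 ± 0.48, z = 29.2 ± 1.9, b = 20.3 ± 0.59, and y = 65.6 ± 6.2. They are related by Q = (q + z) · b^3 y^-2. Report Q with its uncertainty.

Let u = q + z = 37.1. δu = √(δq² + δz²) = √(0.230 + 3.61) = 1.96, so δu/u = 0.0528.
Q is then a monomial in u, b, y:
δQ/Q = √((δu/u)² + (3·δb/b)² + (-2·δy/y)²) = √(0.00278 + 0.00760 + 0.0357) = 0.215
Q = 72.2, so δQ = 0.215 × 72.2 = 15.5.

72.2 ± 15.5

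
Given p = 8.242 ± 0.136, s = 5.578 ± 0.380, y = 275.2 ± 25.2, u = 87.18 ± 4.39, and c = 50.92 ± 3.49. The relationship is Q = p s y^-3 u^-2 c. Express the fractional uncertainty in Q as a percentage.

30.9%

Since Q is a product/quotient, work with relative uncertainties:
  (1·δp/p)² = (1×0.0165)² = 0.000272;  (1·δs/s)² = (1×0.0681)² = 0.00464;  (-3·δy/y)² = (-3×0.0916)² = 0.0755;  (-2·δu/u)² = (-2×0.0504)² = 0.0101;  (1·δc/c)² = (1×0.0685)² = 0.00470
δQ/Q = √(0.0952) = 0.309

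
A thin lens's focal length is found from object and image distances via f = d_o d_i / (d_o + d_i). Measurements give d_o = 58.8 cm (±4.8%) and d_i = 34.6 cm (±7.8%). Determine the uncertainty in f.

∂f/∂d_o = (d_i/(d_o+d_i))² = 0.137;  ∂f/∂d_i = (d_o/(d_o+d_i))² = 0.396
δf = √((∂f/∂d_o · δd_o)² + (∂f/∂d_i · δd_i)²) = √(0.150 + 1.14) = 1.14 cm

1.14 cm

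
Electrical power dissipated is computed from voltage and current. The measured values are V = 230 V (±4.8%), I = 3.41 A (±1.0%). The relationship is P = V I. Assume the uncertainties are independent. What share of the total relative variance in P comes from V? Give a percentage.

95.8%

(δP/P)² = (1·δV/V)² + (1·δI/I)²
  V term: (1×0.0480)² = 0.00230
  I term: (1×0.0100)² = 0.000100
Total = 0.00240. Share from V = 0.00230/0.00240 = 0.958.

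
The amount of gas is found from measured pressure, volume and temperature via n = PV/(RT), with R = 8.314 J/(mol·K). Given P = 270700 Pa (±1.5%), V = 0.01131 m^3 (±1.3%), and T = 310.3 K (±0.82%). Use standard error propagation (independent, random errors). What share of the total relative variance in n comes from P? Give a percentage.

48.8%

(δn/n)² = (1·δP/P)² + (1·δV/V)² + (-1·δT/T)²
  P term: (1×0.0150)² = 0.000225
  V term: (1×0.0130)² = 0.000169
  T term: (-1×0.00820)² = 6.72e-05
Total = 0.000461. Share from P = 0.000225/0.000461 = 0.488.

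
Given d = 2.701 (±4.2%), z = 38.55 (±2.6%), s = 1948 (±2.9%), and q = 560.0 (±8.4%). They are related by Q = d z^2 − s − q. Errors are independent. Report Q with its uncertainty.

1506 ± 278

Let p = d·z^2 = 4014. δp/p = √((1·δd/d)² + (2·δz/z)²) = √(0.00176 + 0.00270) = 0.0668, so δp = 268.
Q = p − s − q: δQ = √(δp² + δs² + δq²) = √(72000 + 3190 + 2210) = 278
Q = 1506.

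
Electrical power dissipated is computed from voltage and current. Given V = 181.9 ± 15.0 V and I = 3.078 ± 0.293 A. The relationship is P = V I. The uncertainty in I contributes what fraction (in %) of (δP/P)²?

(δP/P)² = (1·δV/V)² + (1·δI/I)²
  V term: (1×0.0825)² = 0.00680
  I term: (1×0.0952)² = 0.00906
Total = 0.0159. Share from I = 0.00906/0.0159 = 0.571.

57.1%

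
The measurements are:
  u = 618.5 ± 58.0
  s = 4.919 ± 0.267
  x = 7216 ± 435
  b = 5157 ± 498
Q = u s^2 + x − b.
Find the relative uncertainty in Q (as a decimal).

Let p = u·s^2 = 14970. δp/p = √((1·δu/u)² + (2·δs/s)²) = √(0.00879 + 0.0118) = 0.143, so δp = 2150.
Q = p + x − b: δQ = √(δp² + δx² + δb²) = √(4.61e+06 + 1.89e+05 + 2.48e+05) = 2250
Q = 17020, so δQ/Q = 2250/17020 = 0.132.

0.132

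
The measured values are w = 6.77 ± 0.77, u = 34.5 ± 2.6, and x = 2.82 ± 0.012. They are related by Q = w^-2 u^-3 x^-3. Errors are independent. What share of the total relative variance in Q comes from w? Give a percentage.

(δQ/Q)² = (-2·δw/w)² + (-3·δu/u)² + (-3·δx/x)²
  w term: (-2×0.114)² = 0.0517
  u term: (-3×0.0754)² = 0.0511
  x term: (-3×0.00426)² = 0.000163
Total = 0.103. Share from w = 0.0517/0.103 = 0.502.

50.2%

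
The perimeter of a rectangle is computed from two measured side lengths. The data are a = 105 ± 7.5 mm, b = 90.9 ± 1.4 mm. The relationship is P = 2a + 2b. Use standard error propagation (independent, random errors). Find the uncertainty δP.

15.3 mm

Absolute uncertainties add in quadrature for a linear combination:
  (2·δa)² = 225;  (2·δb)² = 7.84
δP = √(233) = 15.3 mm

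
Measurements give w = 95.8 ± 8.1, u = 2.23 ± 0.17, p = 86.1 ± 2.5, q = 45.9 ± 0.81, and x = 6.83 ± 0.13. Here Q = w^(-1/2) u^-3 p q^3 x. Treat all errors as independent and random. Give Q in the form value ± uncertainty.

Products/powers → add relative errors in quadrature, weighted by exponent:
  (−½·δw/w)² = (-0.5×0.0846)² = 0.00179;  (-3·δu/u)² = (-3×0.0762)² = 0.0523;  (1·δp/p)² = (1×0.0290)² = 0.000843;  (3·δq/q)² = (3×0.0176)² = 0.00280;  (1·δx/x)² = (1×0.0190)² = 0.000362
δQ/Q = √(0.0581) = 0.241
Q = 5.24e+05, so δQ = 0.241 × 5.24e+05 = 1.26e+05.

(5.24 ± 1.26) × 10^5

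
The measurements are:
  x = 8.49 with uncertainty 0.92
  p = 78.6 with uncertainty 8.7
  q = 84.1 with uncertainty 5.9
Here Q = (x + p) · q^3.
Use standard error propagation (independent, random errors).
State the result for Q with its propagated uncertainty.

Let u = x + p = 87.1. δu = √(δx² + δp²) = √(0.846 + 75.7) = 8.75, so δu/u = 0.100.
Q is then a monomial in u, q:
δQ/Q = √((δu/u)² + (3·δq/q)²) = √(0.0101 + 0.0443) = 0.233
Q = 5.18e+07, so δQ = 0.233 × 5.18e+07 = 1.21e+07.

(5.18 ± 1.21) × 10^7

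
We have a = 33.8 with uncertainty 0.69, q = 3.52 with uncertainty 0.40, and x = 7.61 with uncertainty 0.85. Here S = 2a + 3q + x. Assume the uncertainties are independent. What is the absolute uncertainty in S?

2.02

For a sum/difference, combine absolute errors in quadrature:
  (2·δa)² = 1.90;  (3·δq)² = 1.44;  (δx)² = 0.722
δS = √(4.07) = 2.02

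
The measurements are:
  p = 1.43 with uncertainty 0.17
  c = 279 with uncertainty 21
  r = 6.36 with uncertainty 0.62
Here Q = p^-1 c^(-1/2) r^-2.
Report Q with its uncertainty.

Since Q is a product/quotient, work with relative uncertainties:
  (-1·δp/p)² = (-1×0.119)² = 0.0141;  (−½·δc/c)² = (-0.5×0.0753)² = 0.00142;  (-2·δr/r)² = (-2×0.0975)² = 0.0380
δQ/Q = √(0.0536) = 0.231
Q = 0.00104, so δQ = 0.231 × 0.00104 = 0.000240.

0.00104 ± 0.000240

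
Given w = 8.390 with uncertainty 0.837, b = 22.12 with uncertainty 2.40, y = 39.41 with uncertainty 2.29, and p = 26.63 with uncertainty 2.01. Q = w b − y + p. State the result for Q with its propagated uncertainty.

172.8 ± 27.5

Let h = w·b = 185.6. δh/h = √((1·δw/w)² + (1·δb/b)²) = √(0.00995 + 0.0118) = 0.147, so δh = 27.4.
Q = h − y + p: δQ = √(δh² + δy² + δp²) = √(748 + 5.24 + 4.04) = 27.5
Q = 172.8.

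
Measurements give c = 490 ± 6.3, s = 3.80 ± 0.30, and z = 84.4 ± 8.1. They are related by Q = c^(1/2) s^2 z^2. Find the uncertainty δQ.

For a monomial Q ∝ c^(1/2), s^2, z^2, fractional errors add in quadrature:
  (½·δc/c)² = (0.5×0.0129)² = 4.13e-05;  (2·δs/s)² = (2×0.0789)² = 0.0249;  (2·δz/z)² = (2×0.0960)² = 0.0368
δQ/Q = √(0.0618) = 0.249
Q = 2.28e+06, so δQ = 0.249 × 2.28e+06 = 5.66e+05.

5.66e+05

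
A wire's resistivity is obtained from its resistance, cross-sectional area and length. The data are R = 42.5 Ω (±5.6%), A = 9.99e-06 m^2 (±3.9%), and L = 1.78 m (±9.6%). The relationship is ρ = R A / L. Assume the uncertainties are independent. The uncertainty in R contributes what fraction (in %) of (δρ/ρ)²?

22.6%

(δρ/ρ)² = (1·δR/R)² + (1·δA/A)² + (-1·δL/L)²
  R term: (1×0.0560)² = 0.00314
  A term: (1×0.0390)² = 0.00152
  L term: (-1×0.0960)² = 0.00922
Total = 0.0139. Share from R = 0.00314/0.0139 = 0.226.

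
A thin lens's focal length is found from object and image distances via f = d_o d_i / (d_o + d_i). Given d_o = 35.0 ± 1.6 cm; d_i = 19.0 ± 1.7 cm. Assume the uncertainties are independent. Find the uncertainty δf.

∂f/∂d_o = (d_i/(d_o+d_i))² = 0.124;  ∂f/∂d_i = (d_o/(d_o+d_i))² = 0.420
δf = √((∂f/∂d_o · δd_o)² + (∂f/∂d_i · δd_i)²) = √(0.0392 + 0.510) = 0.741 cm

0.741 cm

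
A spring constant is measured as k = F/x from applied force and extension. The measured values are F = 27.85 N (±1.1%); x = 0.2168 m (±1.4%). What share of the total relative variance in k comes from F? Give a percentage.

(δk/k)² = (1·δF/F)² + (-1·δx/x)²
  F term: (1×0.0110)² = 0.000121
  x term: (-1×0.0140)² = 0.000196
Total = 0.000317. Share from F = 0.000121/0.000317 = 0.382.

38.2%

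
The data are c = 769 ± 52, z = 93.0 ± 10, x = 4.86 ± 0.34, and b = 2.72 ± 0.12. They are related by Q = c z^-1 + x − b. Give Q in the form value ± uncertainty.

Let p = c·z^-1 = 8.27. δp/p = √((1·δc/c)² + (-1·δz/z)²) = √(0.00457 + 0.0116) = 0.127, so δp = 1.05.
Q = p + x − b: δQ = √(δp² + δx² + δb²) = √(1.10 + 0.116 + 0.0144) = 1.11
Q = 10.4.

10.4 ± 1.11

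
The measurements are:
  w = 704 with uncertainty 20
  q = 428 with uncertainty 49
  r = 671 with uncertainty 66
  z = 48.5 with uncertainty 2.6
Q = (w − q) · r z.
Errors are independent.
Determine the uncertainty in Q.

1.99e+06

Let u = w − q = 276. δu = √(δw² + δq²) = √(400 + 2400) = 52.9, so δu/u = 0.192.
Q is then a monomial in u, r, z:
δQ/Q = √((δu/u)² + (1·δr/r)² + (1·δz/z)²) = √(0.0368 + 0.00967 + 0.00287) = 0.222
Q = 8.98e+06, so δQ = 0.222 × 8.98e+06 = 1.99e+06.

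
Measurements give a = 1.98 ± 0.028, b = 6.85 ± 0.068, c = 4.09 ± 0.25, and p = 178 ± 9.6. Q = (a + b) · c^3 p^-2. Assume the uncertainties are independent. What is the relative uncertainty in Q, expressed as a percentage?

21.3%

Let u = a + b = 8.83. δu = √(δa² + δb²) = √(0.000784 + 0.00462) = 0.0735, so δu/u = 0.00833.
Q is then a monomial in u, c, p:
δQ/Q = √((δu/u)² + (3·δc/c)² + (-2·δp/p)²) = √(6.94e-05 + 0.0336 + 0.0116) = 0.213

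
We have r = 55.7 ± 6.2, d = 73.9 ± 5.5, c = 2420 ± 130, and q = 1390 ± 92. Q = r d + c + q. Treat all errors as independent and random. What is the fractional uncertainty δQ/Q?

0.0724

Let p = r·d = 4120. δp/p = √((1·δr/r)² + (1·δd/d)²) = √(0.0124 + 0.00554) = 0.134, so δp = 551.
Q = p + c + q: δQ = √(δp² + δc² + δq²) = √(3.04e+05 + 16900 + 8460) = 574
Q = 7930, so δQ/Q = 574/7930 = 0.0724.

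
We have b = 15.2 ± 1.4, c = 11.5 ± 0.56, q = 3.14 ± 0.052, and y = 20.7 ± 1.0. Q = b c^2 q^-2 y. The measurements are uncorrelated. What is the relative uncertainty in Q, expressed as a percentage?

14.6%

Each factor contributes (exponent × relative error)² to (δQ/Q)²:
  (1·δb/b)² = (1×0.0921)² = 0.00848;  (2·δc/c)² = (2×0.0487)² = 0.00949;  (-2·δq/q)² = (-2×0.0166)² = 0.00110;  (1·δy/y)² = (1×0.0483)² = 0.00233
δQ/Q = √(0.0214) = 0.146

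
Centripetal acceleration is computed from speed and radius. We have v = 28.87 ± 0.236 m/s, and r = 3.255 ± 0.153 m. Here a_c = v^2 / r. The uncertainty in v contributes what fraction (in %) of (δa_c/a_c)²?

(δa_c/a_c)² = (2·δv/v)² + (-1·δr/r)²
  v term: (2×0.00817)² = 0.000267
  r term: (-1×0.0470)² = 0.00221
Total = 0.00248. Share from v = 0.000267/0.00248 = 0.108.

10.8%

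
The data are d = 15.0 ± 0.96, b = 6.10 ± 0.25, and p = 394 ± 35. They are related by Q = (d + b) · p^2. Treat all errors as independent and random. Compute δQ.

Let u = d + b = 21.1. δu = √(δd² + δb²) = √(0.922 + 0.0625) = 0.992, so δu/u = 0.0470.
Q is then a monomial in u, p:
δQ/Q = √((δu/u)² + (2·δp/p)²) = √(0.00221 + 0.0316) = 0.184
Q = 3.28e+06, so δQ = 0.184 × 3.28e+06 = 6.02e+05.

6.02e+05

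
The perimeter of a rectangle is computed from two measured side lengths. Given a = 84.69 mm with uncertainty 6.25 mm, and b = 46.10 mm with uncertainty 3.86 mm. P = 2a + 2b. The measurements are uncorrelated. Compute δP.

14.7 mm

Each term contributes (cᵢ δxᵢ)² to (δP)²:
  (2·δa)² = 156;  (2·δb)² = 59.6
δP = √(216) = 14.7 mm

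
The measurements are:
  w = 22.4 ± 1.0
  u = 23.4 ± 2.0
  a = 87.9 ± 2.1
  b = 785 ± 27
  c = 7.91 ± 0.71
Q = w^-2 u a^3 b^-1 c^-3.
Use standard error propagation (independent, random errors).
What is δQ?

Since Q is a product/quotient, work with relative uncertainties:
  (-2·δw/w)² = (-2×0.0446)² = 0.00797;  (1·δu/u)² = (1×0.0855)² = 0.00731;  (3·δa/a)² = (3×0.0239)² = 0.00514;  (-1·δb/b)² = (-1×0.0344)² = 0.00118;  (-3·δc/c)² = (-3×0.0898)² = 0.0725
δQ/Q = √(0.0941) = 0.307
Q = 0.0815, so δQ = 0.307 × 0.0815 = 0.0250.

0.0250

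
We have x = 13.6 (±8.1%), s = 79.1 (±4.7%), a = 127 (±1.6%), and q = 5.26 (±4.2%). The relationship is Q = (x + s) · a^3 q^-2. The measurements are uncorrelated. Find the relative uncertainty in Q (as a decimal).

Let u = x + s = 92.7. δu = √(δx² + δs²) = √(1.21 + 13.8) = 3.88, so δu/u = 0.0418.
Q is then a monomial in u, a, q:
δQ/Q = √((δu/u)² + (3·δa/a)² + (-2·δq/q)²) = √(0.00175 + 0.00230 + 0.00706) = 0.105

0.105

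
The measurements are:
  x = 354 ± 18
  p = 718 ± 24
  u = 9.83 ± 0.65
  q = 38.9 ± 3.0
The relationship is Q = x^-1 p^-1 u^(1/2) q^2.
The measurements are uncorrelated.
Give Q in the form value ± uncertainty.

Products/powers → add relative errors in quadrature, weighted by exponent:
  (-1·δx/x)² = (-1×0.0508)² = 0.00259;  (-1·δp/p)² = (-1×0.0334)² = 0.00112;  (½·δu/u)² = (0.5×0.0661)² = 0.00109;  (2·δq/q)² = (2×0.0771)² = 0.0238
δQ/Q = √(0.0286) = 0.169
Q = 0.0187, so δQ = 0.169 × 0.0187 = 0.00316.

0.0187 ± 0.00316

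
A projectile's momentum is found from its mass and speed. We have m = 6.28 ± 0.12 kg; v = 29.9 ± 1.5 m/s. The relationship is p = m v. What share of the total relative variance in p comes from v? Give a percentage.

87.3%

(δp/p)² = (1·δm/m)² + (1·δv/v)²
  m term: (1×0.0191)² = 0.000365
  v term: (1×0.0502)² = 0.00252
Total = 0.00288. Share from v = 0.00252/0.00288 = 0.873.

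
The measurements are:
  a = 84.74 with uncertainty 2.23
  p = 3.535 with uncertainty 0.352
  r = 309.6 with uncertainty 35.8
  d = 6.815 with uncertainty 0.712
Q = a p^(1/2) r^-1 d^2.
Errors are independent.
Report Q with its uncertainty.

23.90 ± 5.86

Products/powers → add relative errors in quadrature, weighted by exponent:
  (1·δa/a)² = (1×0.0263)² = 0.000693;  (½·δp/p)² = (0.5×0.0996)² = 0.00248;  (-1·δr/r)² = (-1×0.116)² = 0.0134;  (2·δd/d)² = (2×0.104)² = 0.0437
δQ/Q = √(0.0602) = 0.245
Q = 23.90, so δQ = 0.245 × 23.90 = 5.86.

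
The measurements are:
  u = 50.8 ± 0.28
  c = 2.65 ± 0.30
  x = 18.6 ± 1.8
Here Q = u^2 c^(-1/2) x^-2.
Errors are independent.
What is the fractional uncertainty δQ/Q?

For a monomial Q ∝ u^2, c^(-1/2), x^-2, fractional errors add in quadrature:
  (2·δu/u)² = (2×0.00551)² = 0.000122;  (−½·δc/c)² = (-0.5×0.113)² = 0.00320;  (-2·δx/x)² = (-2×0.0968)² = 0.0375
δQ/Q = √(0.0408) = 0.202

0.202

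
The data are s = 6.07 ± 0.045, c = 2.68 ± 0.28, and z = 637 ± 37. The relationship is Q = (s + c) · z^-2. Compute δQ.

Let u = s + c = 8.75. δu = √(δs² + δc²) = √(0.00202 + 0.0784) = 0.284, so δu/u = 0.0324.
Q is then a monomial in u, z:
δQ/Q = √((δu/u)² + (-2·δz/z)²) = √(0.00105 + 0.0135) = 0.121
Q = 2.16e-05, so δQ = 0.121 × 2.16e-05 = 2.6e-06.

2.6e-06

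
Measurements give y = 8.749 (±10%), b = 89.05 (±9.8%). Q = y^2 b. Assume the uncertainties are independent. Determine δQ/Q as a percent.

Relative error in a monomial: (δQ/Q)² = Σ (nᵢ · δxᵢ/xᵢ)².
  (2·δy/y)² = (2×0.100)² = 0.0400;  (1·δb/b)² = (1×0.0980)² = 0.00960
δQ/Q = √(0.0496) = 0.223

22.3%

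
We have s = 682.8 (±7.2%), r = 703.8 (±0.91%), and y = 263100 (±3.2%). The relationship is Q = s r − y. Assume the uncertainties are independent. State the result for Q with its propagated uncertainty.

Let p = s·r = 480600. δp/p = √((1·δs/s)² + (1·δr/r)²) = √(0.00518 + 8.28e-05) = 0.0726, so δp = 34900.
Q = p − y: δQ = √(δp² + δy²) = √(1.22e+09 + 7.09e+07) = 35900
Q = 217500.

217500 ± 35900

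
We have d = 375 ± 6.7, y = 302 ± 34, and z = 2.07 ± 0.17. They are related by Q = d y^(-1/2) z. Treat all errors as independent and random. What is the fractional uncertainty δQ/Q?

0.101

For a monomial Q ∝ d, y^(-1/2), z, fractional errors add in quadrature:
  (1·δd/d)² = (1×0.0179)² = 0.000319;  (−½·δy/y)² = (-0.5×0.113)² = 0.00317;  (1·δz/z)² = (1×0.0821)² = 0.00674
δQ/Q = √(0.0102) = 0.101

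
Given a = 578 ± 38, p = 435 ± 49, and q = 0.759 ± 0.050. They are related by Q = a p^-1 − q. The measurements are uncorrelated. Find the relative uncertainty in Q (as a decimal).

Let w = a·p^-1 = 1.33. δw/w = √((1·δa/a)² + (-1·δp/p)²) = √(0.00432 + 0.0127) = 0.130, so δw = 0.173.
Q = w − q: δQ = √(δw² + δq²) = √(0.0300 + 0.00250) = 0.180
Q = 0.570, so δQ/Q = 0.180/0.570 = 0.317.

0.317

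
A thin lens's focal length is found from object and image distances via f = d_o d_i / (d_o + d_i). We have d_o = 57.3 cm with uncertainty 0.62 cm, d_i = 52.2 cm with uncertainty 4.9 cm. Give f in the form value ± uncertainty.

27.3 ± 1.35 cm

∂f/∂d_o = (d_i/(d_o+d_i))² = 0.227;  ∂f/∂d_i = (d_o/(d_o+d_i))² = 0.274
δf = √((∂f/∂d_o · δd_o)² + (∂f/∂d_i · δd_i)²) = √(0.0199 + 1.80) = 1.35 cm
f = 27.3 cm.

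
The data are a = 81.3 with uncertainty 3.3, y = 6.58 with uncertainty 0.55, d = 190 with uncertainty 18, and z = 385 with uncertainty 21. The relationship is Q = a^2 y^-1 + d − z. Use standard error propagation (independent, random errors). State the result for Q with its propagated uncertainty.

Let p = a^2·y^-1 = 1000. δp/p = √((2·δa/a)² + (-1·δy/y)²) = √(0.00659 + 0.00699) = 0.117, so δp = 117.
Q = p + d − z: δQ = √(δp² + δd² + δz²) = √(13700 + 324 + 441) = 120
Q = 810.

810 ± 120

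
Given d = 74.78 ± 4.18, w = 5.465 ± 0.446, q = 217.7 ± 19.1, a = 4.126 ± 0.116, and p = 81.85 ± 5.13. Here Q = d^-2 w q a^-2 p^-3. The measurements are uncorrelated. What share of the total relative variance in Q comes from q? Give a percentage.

11.8%

(δQ/Q)² = (-2·δd/d)² + (1·δw/w)² + (1·δq/q)² + (-2·δa/a)² + (-3·δp/p)²
  d term: (-2×0.0559)² = 0.0125
  w term: (1×0.0816)² = 0.00666
  q term: (1×0.0877)² = 0.00770
  a term: (-2×0.0281)² = 0.00316
  p term: (-3×0.0627)² = 0.0354
Total = 0.0654. Share from q = 0.00770/0.0654 = 0.118.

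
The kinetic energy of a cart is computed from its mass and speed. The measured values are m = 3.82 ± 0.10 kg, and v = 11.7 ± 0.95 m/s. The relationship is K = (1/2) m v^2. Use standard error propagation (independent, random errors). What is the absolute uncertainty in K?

43.0 J

Relative error in a monomial: (δK/K)² = Σ (nᵢ · δxᵢ/xᵢ)².
  (1·δm/m)² = (1×0.0262)² = 0.000685;  (2·δv/v)² = (2×0.0812)² = 0.0264
δK/K = √(0.0271) = 0.164
K = 261 J, so δK = 0.164 × 261 = 43.0 J.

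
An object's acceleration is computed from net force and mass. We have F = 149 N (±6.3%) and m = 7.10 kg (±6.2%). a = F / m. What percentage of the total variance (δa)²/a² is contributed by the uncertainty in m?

49.2%

(δa/a)² = (1·δF/F)² + (-1·δm/m)²
  F term: (1×0.0630)² = 0.00397
  m term: (-1×0.0620)² = 0.00384
Total = 0.00781. Share from m = 0.00384/0.00781 = 0.492.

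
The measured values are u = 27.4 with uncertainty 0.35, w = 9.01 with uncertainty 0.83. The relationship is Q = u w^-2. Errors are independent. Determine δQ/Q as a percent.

18.5%

For a monomial Q ∝ u, w^-2, fractional errors add in quadrature:
  (1·δu/u)² = (1×0.0128)² = 0.000163;  (-2·δw/w)² = (-2×0.0921)² = 0.0339
δQ/Q = √(0.0341) = 0.185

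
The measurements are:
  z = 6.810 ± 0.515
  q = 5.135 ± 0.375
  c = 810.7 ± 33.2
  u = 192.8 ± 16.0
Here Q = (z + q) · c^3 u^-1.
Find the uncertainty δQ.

Let w = z + q = 11.95. δw = √(δz² + δq²) = √(0.265 + 0.141) = 0.637, so δw/w = 0.0533.
Q is then a monomial in w, c, u:
δQ/Q = √((δw/w)² + (3·δc/c)² + (-1·δu/u)²) = √(0.00284 + 0.0151 + 0.00689) = 0.158
Q = 3.301e+07, so δQ = 0.158 × 3.301e+07 = 5.2e+06.

5.2e+06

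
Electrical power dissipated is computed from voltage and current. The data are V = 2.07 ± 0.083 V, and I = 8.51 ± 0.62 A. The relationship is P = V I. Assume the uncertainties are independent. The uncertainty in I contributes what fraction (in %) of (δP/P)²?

(δP/P)² = (1·δV/V)² + (1·δI/I)²
  V term: (1×0.0401)² = 0.00161
  I term: (1×0.0729)² = 0.00531
Total = 0.00692. Share from I = 0.00531/0.00692 = 0.768.

76.8%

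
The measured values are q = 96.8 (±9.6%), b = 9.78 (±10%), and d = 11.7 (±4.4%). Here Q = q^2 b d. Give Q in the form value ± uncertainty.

Relative error in a monomial: (δQ/Q)² = Σ (nᵢ · δxᵢ/xᵢ)².
  (2·δq/q)² = (2×0.0960)² = 0.0369;  (1·δb/b)² = (1×0.100)² = 0.0100;  (1·δd/d)² = (1×0.0440)² = 0.00194
δQ/Q = √(0.0488) = 0.221
Q = 1.07e+06, so δQ = 0.221 × 1.07e+06 = 2.37e+05.

(1.07 ± 0.237) × 10^6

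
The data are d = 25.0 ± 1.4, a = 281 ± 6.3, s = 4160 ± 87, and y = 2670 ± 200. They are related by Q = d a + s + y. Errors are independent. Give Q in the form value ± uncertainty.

13900 ± 477

Let p = d·a = 7020. δp/p = √((1·δd/d)² + (1·δa/a)²) = √(0.00314 + 0.000503) = 0.0603, so δp = 424.
Q = p + s + y: δQ = √(δp² + δs² + δy²) = √(1.8e+05 + 7570 + 40000) = 477
Q = 13900.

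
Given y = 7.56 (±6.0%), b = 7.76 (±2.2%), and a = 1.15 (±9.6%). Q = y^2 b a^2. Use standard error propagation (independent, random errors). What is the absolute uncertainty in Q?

Relative error in a monomial: (δQ/Q)² = Σ (nᵢ · δxᵢ/xᵢ)².
  (2·δy/y)² = (2×0.0600)² = 0.0144;  (1·δb/b)² = (1×0.0220)² = 0.000484;  (2·δa/a)² = (2×0.0960)² = 0.0369
δQ/Q = √(0.0517) = 0.227
Q = 587, so δQ = 0.227 × 587 = 133.

133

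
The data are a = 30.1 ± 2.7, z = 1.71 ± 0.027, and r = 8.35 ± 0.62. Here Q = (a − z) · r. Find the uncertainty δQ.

28.6

Let u = a − z = 28.4. δu = √(δa² + δz²) = √(7.29 + 0.000729) = 2.70, so δu/u = 0.0951.
Q is then a monomial in u, r:
δQ/Q = √((δu/u)² + (1·δr/r)²) = √(0.00905 + 0.00551) = 0.121
Q = 237, so δQ = 0.121 × 237 = 28.6.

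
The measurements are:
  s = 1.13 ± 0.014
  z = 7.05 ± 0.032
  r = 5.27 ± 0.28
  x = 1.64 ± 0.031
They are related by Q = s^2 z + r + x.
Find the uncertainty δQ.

0.362

Let p = s^2·z = 9.00. δp/p = √((2·δs/s)² + (1·δz/z)²) = √(0.000614 + 2.06e-05) = 0.0252, so δp = 0.227.
Q = p + r + x: δQ = √(δp² + δr² + δx²) = √(0.0514 + 0.0784 + 0.000961) = 0.362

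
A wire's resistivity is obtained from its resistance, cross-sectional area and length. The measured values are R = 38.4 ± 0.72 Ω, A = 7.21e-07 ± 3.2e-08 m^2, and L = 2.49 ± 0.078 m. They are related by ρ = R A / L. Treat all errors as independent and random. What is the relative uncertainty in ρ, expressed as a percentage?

Each factor contributes (exponent × relative error)² to (δρ/ρ)²:
  (1·δR/R)² = (1×0.0187)² = 0.000352;  (1·δA/A)² = (1×0.0444)² = 0.00197;  (-1·δL/L)² = (-1×0.0313)² = 0.000981
δρ/ρ = √(0.00330) = 0.0575

5.75%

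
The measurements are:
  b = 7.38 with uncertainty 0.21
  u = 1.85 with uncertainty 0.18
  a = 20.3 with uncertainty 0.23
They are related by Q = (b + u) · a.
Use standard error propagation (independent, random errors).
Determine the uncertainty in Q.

6.00

Let w = b + u = 9.23. δw = √(δb² + δu²) = √(0.0441 + 0.0324) = 0.277, so δw/w = 0.0300.
Q is then a monomial in w, a:
δQ/Q = √((δw/w)² + (1·δa/a)²) = √(0.000898 + 0.000128) = 0.0320
Q = 187, so δQ = 0.0320 × 187 = 6.00.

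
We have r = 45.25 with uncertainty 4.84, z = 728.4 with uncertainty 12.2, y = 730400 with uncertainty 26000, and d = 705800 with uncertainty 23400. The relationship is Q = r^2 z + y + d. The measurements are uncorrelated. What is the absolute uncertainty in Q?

3.22e+05

Let p = r^2·z = 1.491e+06. δp/p = √((2·δr/r)² + (1·δz/z)²) = √(0.0458 + 0.000281) = 0.215, so δp = 3.2e+05.
Q = p + y + d: δQ = √(δp² + δy² + δd²) = √(1.02e+11 + 6.76e+08 + 5.48e+08) = 3.22e+05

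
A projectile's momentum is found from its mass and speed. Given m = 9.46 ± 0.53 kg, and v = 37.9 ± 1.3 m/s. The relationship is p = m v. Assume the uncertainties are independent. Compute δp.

Relative error in a monomial: (δp/p)² = Σ (nᵢ · δxᵢ/xᵢ)².
  (1·δm/m)² = (1×0.0560)² = 0.00314;  (1·δv/v)² = (1×0.0343)² = 0.00118
δp/p = √(0.00432) = 0.0657
p = 359 kg·m/s, so δp = 0.0657 × 359 = 23.6 kg·m/s.

23.6 kg·m/s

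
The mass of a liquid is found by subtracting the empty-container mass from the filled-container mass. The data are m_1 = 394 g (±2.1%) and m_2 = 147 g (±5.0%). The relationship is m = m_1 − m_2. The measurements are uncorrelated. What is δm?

11.1 g

Each term contributes (cᵢ δxᵢ)² to (δm)²:
  (δm_1)² = 68.5;  (δm_2)² = 54.0
δm = √(122) = 11.1 g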